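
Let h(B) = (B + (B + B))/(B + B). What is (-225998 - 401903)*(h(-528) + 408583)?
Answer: -513101232269/2 ≈ -2.5655e+11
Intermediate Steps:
h(B) = 3/2 (h(B) = (B + 2*B)/((2*B)) = (3*B)*(1/(2*B)) = 3/2)
(-225998 - 401903)*(h(-528) + 408583) = (-225998 - 401903)*(3/2 + 408583) = -627901*817169/2 = -513101232269/2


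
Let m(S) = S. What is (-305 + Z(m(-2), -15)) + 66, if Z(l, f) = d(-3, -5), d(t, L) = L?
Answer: -244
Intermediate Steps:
Z(l, f) = -5
(-305 + Z(m(-2), -15)) + 66 = (-305 - 5) + 66 = -310 + 66 = -244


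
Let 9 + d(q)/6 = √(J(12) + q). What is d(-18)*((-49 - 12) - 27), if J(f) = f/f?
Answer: 4752 - 528*I*√17 ≈ 4752.0 - 2177.0*I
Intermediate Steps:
J(f) = 1
d(q) = -54 + 6*√(1 + q)
d(-18)*((-49 - 12) - 27) = (-54 + 6*√(1 - 18))*((-49 - 12) - 27) = (-54 + 6*√(-17))*(-61 - 27) = (-54 + 6*(I*√17))*(-88) = (-54 + 6*I*√17)*(-88) = 4752 - 528*I*√17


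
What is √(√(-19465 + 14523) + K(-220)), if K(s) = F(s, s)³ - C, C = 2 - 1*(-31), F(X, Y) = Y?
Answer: √(-10648033 + I*√4942) ≈ 0.01 + 3263.1*I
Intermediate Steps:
C = 33 (C = 2 + 31 = 33)
K(s) = -33 + s³ (K(s) = s³ - 1*33 = s³ - 33 = -33 + s³)
√(√(-19465 + 14523) + K(-220)) = √(√(-19465 + 14523) + (-33 + (-220)³)) = √(√(-4942) + (-33 - 10648000)) = √(I*√4942 - 10648033) = √(-10648033 + I*√4942)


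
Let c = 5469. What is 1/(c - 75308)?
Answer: -1/69839 ≈ -1.4319e-5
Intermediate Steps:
1/(c - 75308) = 1/(5469 - 75308) = 1/(-69839) = -1/69839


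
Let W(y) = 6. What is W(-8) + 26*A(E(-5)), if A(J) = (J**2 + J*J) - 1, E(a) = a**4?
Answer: 20312480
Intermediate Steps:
A(J) = -1 + 2*J**2 (A(J) = (J**2 + J**2) - 1 = 2*J**2 - 1 = -1 + 2*J**2)
W(-8) + 26*A(E(-5)) = 6 + 26*(-1 + 2*((-5)**4)**2) = 6 + 26*(-1 + 2*625**2) = 6 + 26*(-1 + 2*390625) = 6 + 26*(-1 + 781250) = 6 + 26*781249 = 6 + 20312474 = 20312480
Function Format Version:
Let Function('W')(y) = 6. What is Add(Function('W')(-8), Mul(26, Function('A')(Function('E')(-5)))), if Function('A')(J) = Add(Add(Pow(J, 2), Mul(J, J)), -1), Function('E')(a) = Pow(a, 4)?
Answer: 20312480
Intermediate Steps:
Function('A')(J) = Add(-1, Mul(2, Pow(J, 2))) (Function('A')(J) = Add(Add(Pow(J, 2), Pow(J, 2)), -1) = Add(Mul(2, Pow(J, 2)), -1) = Add(-1, Mul(2, Pow(J, 2))))
Add(Function('W')(-8), Mul(26, Function('A')(Function('E')(-5)))) = Add(6, Mul(26, Add(-1, Mul(2, Pow(Pow(-5, 4), 2))))) = Add(6, Mul(26, Add(-1, Mul(2, Pow(625, 2))))) = Add(6, Mul(26, Add(-1, Mul(2, 390625)))) = Add(6, Mul(26, Add(-1, 781250))) = Add(6, Mul(26, 781249)) = Add(6, 20312474) = 20312480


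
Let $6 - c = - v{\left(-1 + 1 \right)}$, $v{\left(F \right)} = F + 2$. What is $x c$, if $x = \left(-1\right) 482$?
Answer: $-3856$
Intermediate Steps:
$v{\left(F \right)} = 2 + F$
$c = 8$ ($c = 6 - - (2 + \left(-1 + 1\right)) = 6 - - (2 + 0) = 6 - \left(-1\right) 2 = 6 - -2 = 6 + 2 = 8$)
$x = -482$
$x c = \left(-482\right) 8 = -3856$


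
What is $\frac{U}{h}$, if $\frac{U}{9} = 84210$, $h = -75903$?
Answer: $- \frac{252630}{25301} \approx -9.985$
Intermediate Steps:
$U = 757890$ ($U = 9 \cdot 84210 = 757890$)
$\frac{U}{h} = \frac{757890}{-75903} = 757890 \left(- \frac{1}{75903}\right) = - \frac{252630}{25301}$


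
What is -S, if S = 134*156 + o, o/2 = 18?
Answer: -20940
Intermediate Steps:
o = 36 (o = 2*18 = 36)
S = 20940 (S = 134*156 + 36 = 20904 + 36 = 20940)
-S = -1*20940 = -20940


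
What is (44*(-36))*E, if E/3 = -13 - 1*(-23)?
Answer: -47520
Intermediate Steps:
E = 30 (E = 3*(-13 - 1*(-23)) = 3*(-13 + 23) = 3*10 = 30)
(44*(-36))*E = (44*(-36))*30 = -1584*30 = -47520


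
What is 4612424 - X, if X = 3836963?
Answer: 775461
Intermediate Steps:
4612424 - X = 4612424 - 1*3836963 = 4612424 - 3836963 = 775461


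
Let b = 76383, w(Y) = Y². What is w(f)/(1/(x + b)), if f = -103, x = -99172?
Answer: -241768501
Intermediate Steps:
w(f)/(1/(x + b)) = (-103)²/(1/(-99172 + 76383)) = 10609/(1/(-22789)) = 10609/(-1/22789) = 10609*(-22789) = -241768501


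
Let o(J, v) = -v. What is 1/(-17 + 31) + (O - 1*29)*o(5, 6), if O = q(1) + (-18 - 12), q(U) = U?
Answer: 4873/14 ≈ 348.07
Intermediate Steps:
O = -29 (O = 1 + (-18 - 12) = 1 - 30 = -29)
1/(-17 + 31) + (O - 1*29)*o(5, 6) = 1/(-17 + 31) + (-29 - 1*29)*(-1*6) = 1/14 + (-29 - 29)*(-6) = 1/14 - 58*(-6) = 1/14 + 348 = 4873/14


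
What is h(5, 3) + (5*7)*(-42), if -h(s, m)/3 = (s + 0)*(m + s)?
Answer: -1590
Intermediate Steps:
h(s, m) = -3*s*(m + s) (h(s, m) = -3*(s + 0)*(m + s) = -3*s*(m + s))
h(5, 3) + (5*7)*(-42) = -3*5*(3 + 5) + (5*7)*(-42) = -3*5*8 + 35*(-42) = -120 - 1470 = -1590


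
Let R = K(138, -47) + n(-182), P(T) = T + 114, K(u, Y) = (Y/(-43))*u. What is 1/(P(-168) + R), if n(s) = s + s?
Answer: -43/11488 ≈ -0.0037430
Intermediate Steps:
K(u, Y) = -Y*u/43 (K(u, Y) = (Y*(-1/43))*u = (-Y/43)*u = -Y*u/43)
n(s) = 2*s
P(T) = 114 + T
R = -9166/43 (R = -1/43*(-47)*138 + 2*(-182) = 6486/43 - 364 = -9166/43 ≈ -213.16)
1/(P(-168) + R) = 1/((114 - 168) - 9166/43) = 1/(-54 - 9166/43) = 1/(-11488/43) = -43/11488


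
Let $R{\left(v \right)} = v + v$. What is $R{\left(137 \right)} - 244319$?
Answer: $-244045$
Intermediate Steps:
$R{\left(v \right)} = 2 v$
$R{\left(137 \right)} - 244319 = 2 \cdot 137 - 244319 = 274 - 244319 = -244045$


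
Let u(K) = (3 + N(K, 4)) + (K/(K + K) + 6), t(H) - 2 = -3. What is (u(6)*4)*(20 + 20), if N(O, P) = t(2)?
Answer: 1360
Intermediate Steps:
t(H) = -1 (t(H) = 2 - 3 = -1)
N(O, P) = -1
u(K) = 17/2 (u(K) = (3 - 1) + (K/(K + K) + 6) = 2 + (K/((2*K)) + 6) = 2 + ((1/(2*K))*K + 6) = 2 + (1/2 + 6) = 2 + 13/2 = 17/2)
(u(6)*4)*(20 + 20) = ((17/2)*4)*(20 + 20) = 34*40 = 1360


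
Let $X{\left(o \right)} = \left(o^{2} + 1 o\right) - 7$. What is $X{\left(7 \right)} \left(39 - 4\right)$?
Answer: $1715$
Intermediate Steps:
$X{\left(o \right)} = -7 + o + o^{2}$ ($X{\left(o \right)} = \left(o^{2} + o\right) - 7 = \left(o + o^{2}\right) - 7 = -7 + o + o^{2}$)
$X{\left(7 \right)} \left(39 - 4\right) = \left(-7 + 7 + 7^{2}\right) \left(39 - 4\right) = \left(-7 + 7 + 49\right) 35 = 49 \cdot 35 = 1715$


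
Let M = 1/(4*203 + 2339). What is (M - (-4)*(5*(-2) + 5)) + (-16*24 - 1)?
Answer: -1276154/3151 ≈ -405.00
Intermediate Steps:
M = 1/3151 (M = 1/(812 + 2339) = 1/3151 ≈ 0.00031736)
(M - (-4)*(5*(-2) + 5)) + (-16*24 - 1) = (1/3151 - (-4)*(5*(-2) + 5)) + (-16*24 - 1) = (1/3151 - (-4)*(-10 + 5)) + (-384 - 1) = (1/3151 - (-4)*(-5)) - 385 = (1/3151 - 1*20) - 385 = (1/3151 - 20) - 385 = -63019/3151 - 385 = -1276154/3151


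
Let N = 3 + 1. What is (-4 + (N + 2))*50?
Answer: 100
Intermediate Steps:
N = 4
(-4 + (N + 2))*50 = (-4 + (4 + 2))*50 = (-4 + 6)*50 = 2*50 = 100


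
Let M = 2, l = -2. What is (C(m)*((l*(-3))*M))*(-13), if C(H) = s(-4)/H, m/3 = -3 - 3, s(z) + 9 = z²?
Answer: 182/3 ≈ 60.667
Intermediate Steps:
s(z) = -9 + z²
m = -18 (m = 3*(-3 - 3) = 3*(-6) = -18)
C(H) = 7/H (C(H) = (-9 + (-4)²)/H = (-9 + 16)/H = 7/H)
(C(m)*((l*(-3))*M))*(-13) = ((7/(-18))*(-2*(-3)*2))*(-13) = ((7*(-1/18))*(6*2))*(-13) = -7/18*12*(-13) = -14/3*(-13) = 182/3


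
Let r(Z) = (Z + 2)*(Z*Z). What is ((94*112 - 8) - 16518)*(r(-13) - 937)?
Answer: 16770408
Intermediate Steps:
r(Z) = Z**2*(2 + Z) (r(Z) = (2 + Z)*Z**2 = Z**2*(2 + Z))
((94*112 - 8) - 16518)*(r(-13) - 937) = ((94*112 - 8) - 16518)*((-13)**2*(2 - 13) - 937) = ((10528 - 8) - 16518)*(169*(-11) - 937) = (10520 - 16518)*(-1859 - 937) = -5998*(-2796) = 16770408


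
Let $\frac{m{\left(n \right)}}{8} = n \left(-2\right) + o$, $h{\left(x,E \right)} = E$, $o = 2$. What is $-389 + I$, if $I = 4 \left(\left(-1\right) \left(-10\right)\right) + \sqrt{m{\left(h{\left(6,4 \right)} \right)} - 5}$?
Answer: $-349 + i \sqrt{53} \approx -349.0 + 7.2801 i$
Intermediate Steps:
$m{\left(n \right)} = 16 - 16 n$ ($m{\left(n \right)} = 8 \left(n \left(-2\right) + 2\right) = 8 \left(- 2 n + 2\right) = 8 \left(2 - 2 n\right) = 16 - 16 n$)
$I = 40 + i \sqrt{53}$ ($I = 4 \left(\left(-1\right) \left(-10\right)\right) + \sqrt{\left(16 - 64\right) - 5} = 4 \cdot 10 + \sqrt{\left(16 - 64\right) - 5} = 40 + \sqrt{-48 - 5} = 40 + \sqrt{-53} = 40 + i \sqrt{53} \approx 40.0 + 7.2801 i$)
$-389 + I = -389 + \left(40 + i \sqrt{53}\right) = -349 + i \sqrt{53}$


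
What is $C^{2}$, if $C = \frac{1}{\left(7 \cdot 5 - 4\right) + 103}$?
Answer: $\frac{1}{17956} \approx 5.5692 \cdot 10^{-5}$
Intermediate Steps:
$C = \frac{1}{134}$ ($C = \frac{1}{\left(35 - 4\right) + 103} = \frac{1}{31 + 103} = \frac{1}{134} \approx 0.0074627$)
$C^{2} = \left(\frac{1}{134}\right)^{2} = \frac{1}{17956}$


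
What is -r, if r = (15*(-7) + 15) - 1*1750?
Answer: 1840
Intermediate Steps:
r = -1840 (r = (-105 + 15) - 1750 = -90 - 1750 = -1840)
-r = -1*(-1840) = 1840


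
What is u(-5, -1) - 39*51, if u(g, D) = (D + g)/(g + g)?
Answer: -9942/5 ≈ -1988.4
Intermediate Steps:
u(g, D) = (D + g)/(2*g) (u(g, D) = (D + g)/((2*g)) = (D + g)*(1/(2*g)) = (D + g)/(2*g))
u(-5, -1) - 39*51 = (½)*(-1 - 5)/(-5) - 39*51 = (½)*(-⅕)*(-6) - 1989 = ⅗ - 1989 = -9942/5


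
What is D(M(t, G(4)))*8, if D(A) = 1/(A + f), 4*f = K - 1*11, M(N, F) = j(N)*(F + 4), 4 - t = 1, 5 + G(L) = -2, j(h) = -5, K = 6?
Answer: 32/55 ≈ 0.58182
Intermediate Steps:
G(L) = -7 (G(L) = -5 - 2 = -7)
t = 3 (t = 4 - 1*1 = 4 - 1 = 3)
M(N, F) = -20 - 5*F (M(N, F) = -5*(F + 4) = -5*(4 + F) = -20 - 5*F)
f = -5/4 (f = (6 - 1*11)/4 = (6 - 11)/4 = (¼)*(-5) = -5/4 ≈ -1.2500)
D(A) = 1/(-5/4 + A) (D(A) = 1/(A - 5/4) = 1/(-5/4 + A))
D(M(t, G(4)))*8 = (4/(-5 + 4*(-20 - 5*(-7))))*8 = (4/(-5 + 4*(-20 + 35)))*8 = (4/(-5 + 4*15))*8 = (4/(-5 + 60))*8 = (4/55)*8 = 32/55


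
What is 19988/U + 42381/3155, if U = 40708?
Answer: 447076972/32108435 ≈ 13.924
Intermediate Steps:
19988/U + 42381/3155 = 19988/40708 + 42381/3155 = 19988*(1/40708) + 42381*(1/3155) = 4997/10177 + 42381/3155 = 447076972/32108435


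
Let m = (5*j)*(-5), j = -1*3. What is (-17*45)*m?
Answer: -57375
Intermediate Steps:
j = -3
m = 75 (m = (5*(-3))*(-5) = -15*(-5) = 75)
(-17*45)*m = -17*45*75 = -765*75 = -57375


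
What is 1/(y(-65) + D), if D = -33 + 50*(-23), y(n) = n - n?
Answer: -1/1183 ≈ -0.00084531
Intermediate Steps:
y(n) = 0
D = -1183 (D = -33 - 1150 = -1183)
1/(y(-65) + D) = 1/(0 - 1183) = 1/(-1183) = -1/1183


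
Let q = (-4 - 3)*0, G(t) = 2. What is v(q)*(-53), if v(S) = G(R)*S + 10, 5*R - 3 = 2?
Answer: -530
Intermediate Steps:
R = 1 (R = ⅗ + (⅕)*2 = ⅗ + ⅖ = 1)
q = 0 (q = -7*0 = 0)
v(S) = 10 + 2*S (v(S) = 2*S + 10 = 10 + 2*S)
v(q)*(-53) = (10 + 2*0)*(-53) = (10 + 0)*(-53) = 10*(-53) = -530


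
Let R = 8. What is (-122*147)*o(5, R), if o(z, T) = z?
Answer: -89670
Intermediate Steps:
(-122*147)*o(5, R) = -122*147*5 = -17934*5 = -89670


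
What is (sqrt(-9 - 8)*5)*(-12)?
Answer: -60*I*sqrt(17) ≈ -247.39*I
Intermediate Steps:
(sqrt(-9 - 8)*5)*(-12) = (sqrt(-17)*5)*(-12) = ((I*sqrt(17))*5)*(-12) = (5*I*sqrt(17))*(-12) = -60*I*sqrt(17)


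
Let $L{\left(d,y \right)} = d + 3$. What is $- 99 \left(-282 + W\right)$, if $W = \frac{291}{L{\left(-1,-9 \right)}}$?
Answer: $\frac{27027}{2} \approx 13514.0$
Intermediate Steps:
$L{\left(d,y \right)} = 3 + d$
$W = \frac{291}{2}$ ($W = \frac{291}{3 - 1} = \frac{291}{2} \approx 145.5$)
$- 99 \left(-282 + W\right) = - 99 \left(-282 + \frac{291}{2}\right) = \left(-99\right) \left(- \frac{273}{2}\right) = \frac{27027}{2}$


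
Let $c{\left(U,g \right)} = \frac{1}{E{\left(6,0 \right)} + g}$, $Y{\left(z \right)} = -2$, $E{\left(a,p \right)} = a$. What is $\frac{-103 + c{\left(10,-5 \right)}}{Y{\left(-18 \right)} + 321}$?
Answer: $- \frac{102}{319} \approx -0.31975$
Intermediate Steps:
$c{\left(U,g \right)} = \frac{1}{6 + g}$
$\frac{-103 + c{\left(10,-5 \right)}}{Y{\left(-18 \right)} + 321} = \frac{-103 + \frac{1}{6 - 5}}{-2 + 321} = \frac{-103 + 1^{-1}}{319} = \left(-103 + 1\right) \frac{1}{319} = \left(-102\right) \frac{1}{319} = - \frac{102}{319}$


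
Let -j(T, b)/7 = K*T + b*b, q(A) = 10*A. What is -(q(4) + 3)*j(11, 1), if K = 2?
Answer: 6923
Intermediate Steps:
j(T, b) = -14*T - 7*b² (j(T, b) = -7*(2*T + b*b) = -7*(2*T + b²) = -7*(b² + 2*T) = -14*T - 7*b²)
-(q(4) + 3)*j(11, 1) = -(10*4 + 3)*(-14*11 - 7*1²) = -(40 + 3)*(-154 - 7*1) = -43*(-154 - 7) = -43*(-161) = -1*(-6923) = 6923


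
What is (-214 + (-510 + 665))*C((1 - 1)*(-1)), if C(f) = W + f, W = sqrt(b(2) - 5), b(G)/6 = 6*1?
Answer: -59*sqrt(31) ≈ -328.50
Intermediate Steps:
b(G) = 36 (b(G) = 6*(6*1) = 6*6 = 36)
W = sqrt(31) (W = sqrt(36 - 5) = sqrt(31) ≈ 5.5678)
C(f) = f + sqrt(31) (C(f) = sqrt(31) + f = f + sqrt(31))
(-214 + (-510 + 665))*C((1 - 1)*(-1)) = (-214 + (-510 + 665))*((1 - 1)*(-1) + sqrt(31)) = (-214 + 155)*(0*(-1) + sqrt(31)) = -59*(0 + sqrt(31)) = -59*sqrt(31)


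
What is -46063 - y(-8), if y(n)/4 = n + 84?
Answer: -46367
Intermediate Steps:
y(n) = 336 + 4*n (y(n) = 4*(n + 84) = 4*(84 + n) = 336 + 4*n)
-46063 - y(-8) = -46063 - (336 + 4*(-8)) = -46063 - (336 - 32) = -46063 - 1*304 = -46063 - 304 = -46367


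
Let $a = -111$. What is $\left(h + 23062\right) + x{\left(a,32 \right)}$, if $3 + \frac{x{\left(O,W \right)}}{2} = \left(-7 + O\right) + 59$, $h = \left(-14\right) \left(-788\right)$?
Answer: $33970$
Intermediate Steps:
$h = 11032$
$x{\left(O,W \right)} = 98 + 2 O$ ($x{\left(O,W \right)} = -6 + 2 \left(\left(-7 + O\right) + 59\right) = -6 + 2 \left(52 + O\right) = -6 + \left(104 + 2 O\right) = 98 + 2 O$)
$\left(h + 23062\right) + x{\left(a,32 \right)} = \left(11032 + 23062\right) + \left(98 + 2 \left(-111\right)\right) = 34094 + \left(98 - 222\right) = 34094 - 124 = 33970$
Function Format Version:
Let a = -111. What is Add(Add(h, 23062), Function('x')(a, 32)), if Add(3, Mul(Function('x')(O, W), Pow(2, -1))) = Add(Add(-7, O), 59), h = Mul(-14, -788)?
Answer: 33970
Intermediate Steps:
h = 11032
Function('x')(O, W) = Add(98, Mul(2, O)) (Function('x')(O, W) = Add(-6, Mul(2, Add(Add(-7, O), 59))) = Add(-6, Mul(2, Add(52, O))) = Add(-6, Add(104, Mul(2, O))) = Add(98, Mul(2, O)))
Add(Add(h, 23062), Function('x')(a, 32)) = Add(Add(11032, 23062), Add(98, Mul(2, -111))) = Add(34094, Add(98, -222)) = Add(34094, -124) = 33970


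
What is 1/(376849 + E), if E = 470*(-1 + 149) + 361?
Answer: 1/446770 ≈ 2.2383e-6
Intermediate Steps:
E = 69921 (E = 470*148 + 361 = 69560 + 361 = 69921)
1/(376849 + E) = 1/(376849 + 69921) = 1/446770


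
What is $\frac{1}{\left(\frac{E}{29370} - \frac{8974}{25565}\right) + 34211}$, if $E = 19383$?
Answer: $\frac{50056270}{1712490516971} \approx 2.923 \cdot 10^{-5}$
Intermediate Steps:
$\frac{1}{\left(\frac{E}{29370} - \frac{8974}{25565}\right) + 34211} = \frac{1}{\left(\frac{19383}{29370} - \frac{8974}{25565}\right) + 34211} = \frac{1}{\left(19383 \cdot \frac{1}{29370} - \frac{8974}{25565}\right) + 34211} = \frac{1}{\left(\frac{6461}{9790} - \frac{8974}{25565}\right) + 34211} = \frac{1}{\frac{15464001}{50056270} + 34211} = \frac{1}{\frac{1712490516971}{50056270}} = \frac{50056270}{1712490516971}$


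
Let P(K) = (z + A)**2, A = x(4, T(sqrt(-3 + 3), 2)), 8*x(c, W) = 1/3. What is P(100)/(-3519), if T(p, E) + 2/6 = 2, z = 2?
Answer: -2401/2026944 ≈ -0.0011845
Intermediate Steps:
T(p, E) = 5/3 (T(p, E) = -1/3 + 2 = 5/3)
x(c, W) = 1/24 (x(c, W) = (1/8)/3 = (1/8)*(1/3) = 1/24)
A = 1/24 ≈ 0.041667
P(K) = 2401/576 (P(K) = (2 + 1/24)**2 = (49/24)**2 = 2401/576)
P(100)/(-3519) = (2401/576)/(-3519) = (2401/576)*(-1/3519) = -2401/2026944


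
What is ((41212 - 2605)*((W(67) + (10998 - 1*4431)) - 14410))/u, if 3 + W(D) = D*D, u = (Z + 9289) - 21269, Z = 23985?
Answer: -129603699/12005 ≈ -10796.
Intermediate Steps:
u = 12005 (u = (23985 + 9289) - 21269 = 33274 - 21269 = 12005)
W(D) = -3 + D² (W(D) = -3 + D*D = -3 + D²)
((41212 - 2605)*((W(67) + (10998 - 1*4431)) - 14410))/u = ((41212 - 2605)*(((-3 + 67²) + (10998 - 1*4431)) - 14410))/12005 = (38607*(((-3 + 4489) + (10998 - 4431)) - 14410))*(1/12005) = (38607*((4486 + 6567) - 14410))*(1/12005) = (38607*(11053 - 14410))*(1/12005) = (38607*(-3357))*(1/12005) = -129603699*1/12005 = -129603699/12005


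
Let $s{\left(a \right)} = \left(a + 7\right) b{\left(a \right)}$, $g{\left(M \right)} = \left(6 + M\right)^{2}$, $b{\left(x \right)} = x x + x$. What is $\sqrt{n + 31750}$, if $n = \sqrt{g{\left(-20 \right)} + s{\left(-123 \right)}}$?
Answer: $\sqrt{31750 + 590 i \sqrt{5}} \approx 178.22 + 3.701 i$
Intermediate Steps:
$b{\left(x \right)} = x + x^{2}$ ($b{\left(x \right)} = x^{2} + x = x + x^{2}$)
$s{\left(a \right)} = a \left(1 + a\right) \left(7 + a\right)$ ($s{\left(a \right)} = \left(a + 7\right) a \left(1 + a\right) = \left(7 + a\right) a \left(1 + a\right) = a \left(1 + a\right) \left(7 + a\right)$)
$n = 590 i \sqrt{5}$ ($n = \sqrt{\left(6 - 20\right)^{2} - 123 \left(1 - 123\right) \left(7 - 123\right)} = \sqrt{\left(-14\right)^{2} - \left(-15006\right) \left(-116\right)} = \sqrt{196 - 1740696} = \sqrt{-1740500} = 590 i \sqrt{5} \approx 1319.3 i$)
$\sqrt{n + 31750} = \sqrt{590 i \sqrt{5} + 31750} = \sqrt{31750 + 590 i \sqrt{5}}$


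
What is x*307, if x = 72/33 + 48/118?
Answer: 515760/649 ≈ 794.70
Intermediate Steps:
x = 1680/649 (x = 72*(1/33) + 48*(1/118) = 24/11 + 24/59 = 1680/649 ≈ 2.5886)
x*307 = (1680/649)*307 = 515760/649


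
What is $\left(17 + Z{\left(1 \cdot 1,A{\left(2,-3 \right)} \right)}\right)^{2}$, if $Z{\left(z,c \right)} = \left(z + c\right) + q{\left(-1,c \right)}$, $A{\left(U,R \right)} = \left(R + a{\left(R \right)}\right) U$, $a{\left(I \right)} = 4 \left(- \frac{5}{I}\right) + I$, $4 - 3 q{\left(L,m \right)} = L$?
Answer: $441$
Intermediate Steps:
$q{\left(L,m \right)} = \frac{4}{3} - \frac{L}{3}$
$a{\left(I \right)} = I - \frac{20}{I}$ ($a{\left(I \right)} = - \frac{20}{I} + I = I - \frac{20}{I}$)
$A{\left(U,R \right)} = U \left(- \frac{20}{R} + 2 R\right)$ ($A{\left(U,R \right)} = \left(R + \left(R - \frac{20}{R}\right)\right) U = \left(- \frac{20}{R} + 2 R\right) U = U \left(- \frac{20}{R} + 2 R\right)$)
$Z{\left(z,c \right)} = \frac{5}{3} + c + z$ ($Z{\left(z,c \right)} = \left(z + c\right) + \left(\frac{4}{3} - - \frac{1}{3}\right) = \left(c + z\right) + \left(\frac{4}{3} + \frac{1}{3}\right) = \left(c + z\right) + \frac{5}{3} = \frac{5}{3} + c + z$)
$\left(17 + Z{\left(1 \cdot 1,A{\left(2,-3 \right)} \right)}\right)^{2} = \left(17 + \left(\frac{5}{3} + 2 \cdot 2 \frac{1}{-3} \left(-10 + \left(-3\right)^{2}\right) + 1 \cdot 1\right)\right)^{2} = \left(17 + \left(\frac{5}{3} + 2 \cdot 2 \left(- \frac{1}{3}\right) \left(-10 + 9\right) + 1\right)\right)^{2} = \left(17 + \left(\frac{5}{3} + 2 \cdot 2 \left(- \frac{1}{3}\right) \left(-1\right) + 1\right)\right)^{2} = \left(17 + \left(\frac{5}{3} + \frac{4}{3} + 1\right)\right)^{2} = \left(17 + 4\right)^{2} = 21^{2} = 441$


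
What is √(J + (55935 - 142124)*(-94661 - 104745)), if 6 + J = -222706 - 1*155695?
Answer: √17186225327 ≈ 1.3110e+5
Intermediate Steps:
J = -378407 (J = -6 + (-222706 - 1*155695) = -6 + (-222706 - 155695) = -6 - 378401 = -378407)
√(J + (55935 - 142124)*(-94661 - 104745)) = √(-378407 + (55935 - 142124)*(-94661 - 104745)) = √(-378407 - 86189*(-199406)) = √(-378407 + 17186603734) = √17186225327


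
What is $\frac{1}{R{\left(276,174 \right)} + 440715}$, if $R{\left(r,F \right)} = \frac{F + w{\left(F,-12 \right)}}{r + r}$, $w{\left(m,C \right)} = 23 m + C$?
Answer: $\frac{46}{20273237} \approx 2.269 \cdot 10^{-6}$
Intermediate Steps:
$w{\left(m,C \right)} = C + 23 m$
$R{\left(r,F \right)} = \frac{-12 + 24 F}{2 r}$ ($R{\left(r,F \right)} = \frac{F + \left(-12 + 23 F\right)}{r + r} = \frac{-12 + 24 F}{2 r}$)
$\frac{1}{R{\left(276,174 \right)} + 440715} = \frac{1}{\frac{6 \left(-1 + 2 \cdot 174\right)}{276} + 440715} = \frac{1}{6 \cdot \frac{1}{276} \left(-1 + 348\right) + 440715} = \frac{1}{6 \cdot \frac{1}{276} \cdot 347 + 440715} = \frac{1}{\frac{347}{46} + 440715} = \frac{1}{\frac{20273237}{46}} = \frac{46}{20273237}$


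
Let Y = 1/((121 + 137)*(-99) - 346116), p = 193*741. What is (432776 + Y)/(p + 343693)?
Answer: 160844662607/180888178548 ≈ 0.88919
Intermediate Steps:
p = 143013
Y = -1/371658 (Y = 1/(258*(-99) - 346116) = 1/(-25542 - 346116) = 1/(-371658) = -1/371658 ≈ -2.6906e-6)
(432776 + Y)/(p + 343693) = (432776 - 1/371658)/(143013 + 343693) = (160844662607/371658)/486706 = (160844662607/371658)*(1/486706) = 160844662607/180888178548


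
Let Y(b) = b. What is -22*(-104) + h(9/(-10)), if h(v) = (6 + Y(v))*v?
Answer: 228341/100 ≈ 2283.4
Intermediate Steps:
h(v) = v*(6 + v) (h(v) = (6 + v)*v = v*(6 + v))
-22*(-104) + h(9/(-10)) = -22*(-104) + (9/(-10))*(6 + 9/(-10)) = 2288 + (9*(-⅒))*(6 + 9*(-⅒)) = 2288 - 9*(6 - 9/10)/10 = 2288 - 9/10*51/10 = 2288 - 459/100 = 228341/100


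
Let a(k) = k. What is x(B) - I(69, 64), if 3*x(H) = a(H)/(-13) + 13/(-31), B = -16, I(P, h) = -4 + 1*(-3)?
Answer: 2930/403 ≈ 7.2705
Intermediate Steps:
I(P, h) = -7 (I(P, h) = -4 - 3 = -7)
x(H) = -13/93 - H/39 (x(H) = (H/(-13) + 13/(-31))/3 = (H*(-1/13) + 13*(-1/31))/3 = (-H/13 - 13/31)/3 = (-13/31 - H/13)/3 = -13/93 - H/39)
x(B) - I(69, 64) = (-13/93 - 1/39*(-16)) - 1*(-7) = (-13/93 + 16/39) + 7 = 109/403 + 7 = 2930/403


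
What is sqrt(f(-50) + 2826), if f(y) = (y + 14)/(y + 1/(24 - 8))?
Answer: 15*sqrt(8020362)/799 ≈ 53.167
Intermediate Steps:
f(y) = (14 + y)/(1/16 + y) (f(y) = (14 + y)/(y + 1/16) = (14 + y)/(1/16 + y))
sqrt(f(-50) + 2826) = sqrt(16*(14 - 50)/(1 + 16*(-50)) + 2826) = sqrt(16*(-36)/(1 - 800) + 2826) = sqrt(16*(-36)/(-799) + 2826) = sqrt(16*(-1/799)*(-36) + 2826) = sqrt(576/799 + 2826) = sqrt(2258550/799) = 15*sqrt(8020362)/799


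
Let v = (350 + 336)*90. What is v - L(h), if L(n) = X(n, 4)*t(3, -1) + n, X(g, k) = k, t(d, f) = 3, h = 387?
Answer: 61341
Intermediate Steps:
L(n) = 12 + n (L(n) = 4*3 + n = 12 + n)
v = 61740 (v = 686*90 = 61740)
v - L(h) = 61740 - (12 + 387) = 61740 - 1*399 = 61740 - 399 = 61341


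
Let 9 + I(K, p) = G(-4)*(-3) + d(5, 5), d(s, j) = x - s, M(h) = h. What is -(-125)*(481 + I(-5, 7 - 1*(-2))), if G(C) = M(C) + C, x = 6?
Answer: 62125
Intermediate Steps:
G(C) = 2*C (G(C) = C + C = 2*C)
d(s, j) = 6 - s
I(K, p) = 16 (I(K, p) = -9 + ((2*(-4))*(-3) + (6 - 1*5)) = -9 + (-8*(-3) + (6 - 5)) = -9 + (24 + 1) = -9 + 25 = 16)
-(-125)*(481 + I(-5, 7 - 1*(-2))) = -(-125)*(481 + 16) = -(-125)*497 = -1*(-62125) = 62125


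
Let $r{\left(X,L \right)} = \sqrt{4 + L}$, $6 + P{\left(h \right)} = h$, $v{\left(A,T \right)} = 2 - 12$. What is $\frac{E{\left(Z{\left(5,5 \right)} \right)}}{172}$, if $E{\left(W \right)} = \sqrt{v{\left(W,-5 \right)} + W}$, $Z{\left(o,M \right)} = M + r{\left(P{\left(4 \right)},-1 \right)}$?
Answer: $\frac{\sqrt{-5 + \sqrt{3}}}{172} \approx 0.01051 i$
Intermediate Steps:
$v{\left(A,T \right)} = -10$ ($v{\left(A,T \right)} = 2 - 12 = -10$)
$P{\left(h \right)} = -6 + h$
$Z{\left(o,M \right)} = M + \sqrt{3}$ ($Z{\left(o,M \right)} = M + \sqrt{4 - 1} = M + \sqrt{3}$)
$E{\left(W \right)} = \sqrt{-10 + W}$
$\frac{E{\left(Z{\left(5,5 \right)} \right)}}{172} = \frac{\sqrt{-10 + \left(5 + \sqrt{3}\right)}}{172} = \frac{\sqrt{-5 + \sqrt{3}}}{172}$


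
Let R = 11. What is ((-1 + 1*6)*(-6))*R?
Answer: -330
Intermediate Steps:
((-1 + 1*6)*(-6))*R = ((-1 + 1*6)*(-6))*11 = ((-1 + 6)*(-6))*11 = (5*(-6))*11 = -30*11 = -330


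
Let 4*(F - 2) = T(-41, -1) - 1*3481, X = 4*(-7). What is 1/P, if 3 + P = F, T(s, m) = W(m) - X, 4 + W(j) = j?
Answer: -2/1731 ≈ -0.0011554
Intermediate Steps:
W(j) = -4 + j
X = -28
T(s, m) = 24 + m (T(s, m) = (-4 + m) - 1*(-28) = (-4 + m) + 28 = 24 + m)
F = -1725/2 (F = 2 + ((24 - 1) - 1*3481)/4 = 2 + (23 - 3481)/4 = 2 + (¼)*(-3458) = 2 - 1729/2 = -1725/2 ≈ -862.50)
P = -1731/2 (P = -3 - 1725/2 = -1731/2 ≈ -865.50)
1/P = 1/(-1731/2) = -2/1731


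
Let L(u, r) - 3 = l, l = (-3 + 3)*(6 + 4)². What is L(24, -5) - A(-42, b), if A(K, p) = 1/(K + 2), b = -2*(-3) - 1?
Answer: 121/40 ≈ 3.0250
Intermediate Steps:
l = 0 (l = 0*10² = 0*100 = 0)
b = 5 (b = 6 - 1 = 5)
L(u, r) = 3 (L(u, r) = 3 + 0 = 3)
A(K, p) = 1/(2 + K)
L(24, -5) - A(-42, b) = 3 - 1/(2 - 42) = 3 - 1/(-40) = 3 - 1*(-1/40) = 3 + 1/40 = 121/40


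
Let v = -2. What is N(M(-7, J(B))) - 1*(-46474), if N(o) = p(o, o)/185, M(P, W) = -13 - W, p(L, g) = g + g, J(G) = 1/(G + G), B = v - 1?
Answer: 25792993/555 ≈ 46474.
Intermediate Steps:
B = -3 (B = -2 - 1 = -3)
J(G) = 1/(2*G)
p(L, g) = 2*g
N(o) = 2*o/185 (N(o) = (2*o)/185 = (2*o)*(1/185) = 2*o/185)
N(M(-7, J(B))) - 1*(-46474) = 2*(-13 - 1/(2*(-3)))/185 - 1*(-46474) = 2*(-13 - (-1)/(2*3))/185 + 46474 = 2*(-13 - 1*(-⅙))/185 + 46474 = 2*(-13 + ⅙)/185 + 46474 = (2/185)*(-77/6) + 46474 = -77/555 + 46474 = 25792993/555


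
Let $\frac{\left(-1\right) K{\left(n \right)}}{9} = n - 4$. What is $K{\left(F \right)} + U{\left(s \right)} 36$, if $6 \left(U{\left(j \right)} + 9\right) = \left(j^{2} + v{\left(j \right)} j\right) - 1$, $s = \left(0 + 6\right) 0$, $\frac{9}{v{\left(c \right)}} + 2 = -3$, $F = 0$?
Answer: $-294$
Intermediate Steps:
$K{\left(n \right)} = 36 - 9 n$ ($K{\left(n \right)} = - 9 \left(n - 4\right) = - 9 \left(-4 + n\right) = 36 - 9 n$)
$v{\left(c \right)} = - \frac{9}{5}$ ($v{\left(c \right)} = \frac{9}{-2 - 3} = \frac{9}{-5} = 9 \left(- \frac{1}{5}\right) = - \frac{9}{5}$)
$s = 0$ ($s = 6 \cdot 0 = 0$)
$U{\left(j \right)} = - \frac{55}{6} - \frac{3 j}{10} + \frac{j^{2}}{6}$ ($U{\left(j \right)} = -9 + \frac{\left(j^{2} - \frac{9 j}{5}\right) - 1}{6} = -9 + \frac{-1 + j^{2} - \frac{9 j}{5}}{6} = -9 - \left(\frac{1}{6} - \frac{j^{2}}{6} + \frac{3 j}{10}\right) = - \frac{55}{6} - \frac{3 j}{10} + \frac{j^{2}}{6}$)
$K{\left(F \right)} + U{\left(s \right)} 36 = \left(36 - 0\right) + \left(- \frac{55}{6} - 0 + \frac{0^{2}}{6}\right) 36 = \left(36 + 0\right) + \left(- \frac{55}{6} + 0 + \frac{1}{6} \cdot 0\right) 36 = 36 + \left(- \frac{55}{6} + 0 + 0\right) 36 = 36 - 330 = -294$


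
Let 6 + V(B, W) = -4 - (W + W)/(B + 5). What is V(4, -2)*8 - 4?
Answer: -724/9 ≈ -80.444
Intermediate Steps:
V(B, W) = -10 - 2*W/(5 + B) (V(B, W) = -6 + (-4 - (W + W)/(B + 5)) = -6 + (-4 - 2*W/(5 + B)) = -10 - 2*W/(5 + B))
V(4, -2)*8 - 4 = (2*(-25 - 1*(-2) - 5*4)/(5 + 4))*8 - 4 = (2*(-25 + 2 - 20)/9)*8 - 4 = (2*(⅑)*(-43))*8 - 4 = -86/9*8 - 4 = -688/9 - 4 = -724/9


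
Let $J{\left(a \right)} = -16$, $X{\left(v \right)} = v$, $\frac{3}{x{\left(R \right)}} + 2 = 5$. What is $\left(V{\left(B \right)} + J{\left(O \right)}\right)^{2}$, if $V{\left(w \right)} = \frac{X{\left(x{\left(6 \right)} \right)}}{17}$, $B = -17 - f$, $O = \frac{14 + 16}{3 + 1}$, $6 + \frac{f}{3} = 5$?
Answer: $\frac{73441}{289} \approx 254.12$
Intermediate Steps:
$x{\left(R \right)} = 1$ ($x{\left(R \right)} = \frac{3}{-2 + 5} = \frac{3}{3} = 3 \cdot \frac{1}{3} = 1$)
$f = -3$ ($f = -18 + 3 \cdot 5 = -18 + 15 = -3$)
$O = \frac{15}{2}$ ($O = \frac{30}{4} = 30 \cdot \frac{1}{4} = \frac{15}{2} \approx 7.5$)
$B = -14$ ($B = -17 - -3 = -17 + 3 = -14$)
$V{\left(w \right)} = \frac{1}{17}$ ($V{\left(w \right)} = 1 \cdot \frac{1}{17} = \frac{1}{17}$)
$\left(V{\left(B \right)} + J{\left(O \right)}\right)^{2} = \left(\frac{1}{17} - 16\right)^{2} = \left(- \frac{271}{17}\right)^{2} = \frac{73441}{289}$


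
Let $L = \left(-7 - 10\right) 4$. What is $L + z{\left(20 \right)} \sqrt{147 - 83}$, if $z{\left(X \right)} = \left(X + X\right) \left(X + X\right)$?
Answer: $12732$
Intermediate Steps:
$L = -68$ ($L = \left(-17\right) 4 = -68$)
$z{\left(X \right)} = 4 X^{2}$ ($z{\left(X \right)} = 2 X 2 X = 4 X^{2}$)
$L + z{\left(20 \right)} \sqrt{147 - 83} = -68 + 4 \cdot 20^{2} \sqrt{147 - 83} = -68 + 4 \cdot 400 \sqrt{64} = -68 + 1600 \cdot 8 = -68 + 12800 = 12732$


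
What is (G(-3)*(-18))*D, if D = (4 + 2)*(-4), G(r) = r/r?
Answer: 432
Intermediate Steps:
G(r) = 1
D = -24 (D = 6*(-4) = -24)
(G(-3)*(-18))*D = (1*(-18))*(-24) = -18*(-24) = 432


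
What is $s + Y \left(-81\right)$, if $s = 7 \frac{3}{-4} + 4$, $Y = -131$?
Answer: $\frac{42439}{4} \approx 10610.0$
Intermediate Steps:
$s = - \frac{5}{4}$ ($s = 7 \cdot 3 \left(- \frac{1}{4}\right) + 4 = 7 \left(- \frac{3}{4}\right) + 4 = - \frac{21}{4} + 4 = - \frac{5}{4} \approx -1.25$)
$s + Y \left(-81\right) = - \frac{5}{4} - -10611 = - \frac{5}{4} + 10611 = \frac{42439}{4}$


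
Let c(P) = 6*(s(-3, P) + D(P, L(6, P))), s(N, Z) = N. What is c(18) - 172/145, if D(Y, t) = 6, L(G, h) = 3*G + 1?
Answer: 2438/145 ≈ 16.814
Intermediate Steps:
L(G, h) = 1 + 3*G
c(P) = 18 (c(P) = 6*(-3 + 6) = 6*3 = 18)
c(18) - 172/145 = 18 - 172/145 = 2438/145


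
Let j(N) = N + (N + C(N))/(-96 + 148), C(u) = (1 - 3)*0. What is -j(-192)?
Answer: 2544/13 ≈ 195.69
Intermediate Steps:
C(u) = 0 (C(u) = -2*0 = 0)
j(N) = 53*N/52 (j(N) = N + (N + 0)/(-96 + 148) = N + N/52 = 53*N/52)
-j(-192) = -53*(-192)/52 = -1*(-2544/13) = 2544/13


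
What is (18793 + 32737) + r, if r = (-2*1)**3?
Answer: 51522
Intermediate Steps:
r = -8 (r = (-2)**3 = -8)
(18793 + 32737) + r = (18793 + 32737) - 8 = 51530 - 8 = 51522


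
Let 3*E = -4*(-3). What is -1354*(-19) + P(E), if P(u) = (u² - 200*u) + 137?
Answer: 25079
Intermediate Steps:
E = 4 (E = (-4*(-3))/3 = (⅓)*12 = 4)
P(u) = 137 + u² - 200*u
-1354*(-19) + P(E) = -1354*(-19) + (137 + 4² - 200*4) = 25726 + (137 + 16 - 800) = 25726 - 647 = 25079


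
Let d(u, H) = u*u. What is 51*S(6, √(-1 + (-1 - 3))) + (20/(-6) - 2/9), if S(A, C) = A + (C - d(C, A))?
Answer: 5017/9 + 51*I*√5 ≈ 557.44 + 114.04*I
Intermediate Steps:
d(u, H) = u²
S(A, C) = A + C - C² (S(A, C) = A + (C - C²) = A + C - C²)
51*S(6, √(-1 + (-1 - 3))) + (20/(-6) - 2/9) = 51*(6 + √(-1 + (-1 - 3)) - (√(-1 + (-1 - 3)))²) + (20/(-6) - 2/9) = 51*(6 + √(-1 - 4) - (√(-1 - 4))²) + (20*(-⅙) - 2*⅑) = 51*(6 + √(-5) - (√(-5))²) + (-10/3 - 2/9) = 51*(6 + I*√5 - (I*√5)²) - 32/9 = 51*(6 + I*√5 - 1*(-5)) - 32/9 = 51*(6 + I*√5 + 5) - 32/9 = 51*(11 + I*√5) - 32/9 = (561 + 51*I*√5) - 32/9 = 5017/9 + 51*I*√5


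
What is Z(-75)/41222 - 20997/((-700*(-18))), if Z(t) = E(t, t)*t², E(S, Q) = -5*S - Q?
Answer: 1723789537/28855400 ≈ 59.739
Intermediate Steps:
E(S, Q) = -Q - 5*S
Z(t) = -6*t³ (Z(t) = (-t - 5*t)*t² = (-6*t)*t² = -6*t³)
Z(-75)/41222 - 20997/((-700*(-18))) = -6*(-75)³/41222 - 20997/((-700*(-18))) = -6*(-421875)*(1/41222) - 20997/12600 = 2531250*(1/41222) - 20997*1/12600 = 1265625/20611 - 2333/1400 = 1723789537/28855400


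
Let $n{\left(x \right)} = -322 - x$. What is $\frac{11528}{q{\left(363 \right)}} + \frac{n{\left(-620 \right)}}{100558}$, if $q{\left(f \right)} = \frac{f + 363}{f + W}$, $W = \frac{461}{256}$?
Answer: $\frac{615111539249}{106189248} \approx 5792.6$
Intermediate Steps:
$W = \frac{461}{256}$ ($W = 461 \cdot \frac{1}{256} = \frac{461}{256} \approx 1.8008$)
$q{\left(f \right)} = \frac{363 + f}{\frac{461}{256} + f}$ ($q{\left(f \right)} = \frac{f + 363}{f + \frac{461}{256}} = \frac{363 + f}{\frac{461}{256} + f}$)
$\frac{11528}{q{\left(363 \right)}} + \frac{n{\left(-620 \right)}}{100558} = \frac{11528}{256 \frac{1}{461 + 256 \cdot 363} \left(363 + 363\right)} + \frac{-322 - -620}{100558} = \frac{11528}{256 \frac{1}{461 + 92928} \cdot 726} + \left(-322 + 620\right) \frac{1}{100558} = \frac{11528}{256 \cdot \frac{1}{93389} \cdot 726} + 298 \cdot \frac{1}{100558} = \frac{11528}{256 \cdot \frac{1}{93389} \cdot 726} + \frac{149}{50279} = \frac{11528}{\frac{185856}{93389}} + \frac{149}{50279} = 11528 \cdot \frac{93389}{185856} + \frac{149}{50279} = \frac{12233959}{2112} + \frac{149}{50279} = \frac{615111539249}{106189248}$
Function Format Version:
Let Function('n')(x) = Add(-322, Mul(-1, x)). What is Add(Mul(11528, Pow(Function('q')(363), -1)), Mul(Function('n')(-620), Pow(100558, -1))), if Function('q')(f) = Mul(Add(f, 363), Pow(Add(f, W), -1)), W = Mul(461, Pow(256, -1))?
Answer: Rational(615111539249, 106189248) ≈ 5792.6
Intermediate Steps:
W = Rational(461, 256) (W = Mul(461, Rational(1, 256)) = Rational(461, 256) ≈ 1.8008)
Function('q')(f) = Mul(Pow(Add(Rational(461, 256), f), -1), Add(363, f)) (Function('q')(f) = Mul(Add(f, 363), Pow(Add(f, Rational(461, 256)), -1)) = Mul(Add(363, f), Pow(Add(Rational(461, 256), f), -1)) = Mul(Pow(Add(Rational(461, 256), f), -1), Add(363, f)))
Add(Mul(11528, Pow(Function('q')(363), -1)), Mul(Function('n')(-620), Pow(100558, -1))) = Add(Mul(11528, Pow(Mul(256, Pow(Add(461, Mul(256, 363)), -1), Add(363, 363)), -1)), Mul(Add(-322, Mul(-1, -620)), Pow(100558, -1))) = Add(Mul(11528, Pow(Mul(256, Pow(Add(461, 92928), -1), 726), -1)), Mul(Add(-322, 620), Rational(1, 100558))) = Add(Mul(11528, Pow(Mul(256, Pow(93389, -1), 726), -1)), Mul(298, Rational(1, 100558))) = Add(Mul(11528, Pow(Mul(256, Rational(1, 93389), 726), -1)), Rational(149, 50279)) = Add(Mul(11528, Pow(Rational(185856, 93389), -1)), Rational(149, 50279)) = Add(Mul(11528, Rational(93389, 185856)), Rational(149, 50279)) = Add(Rational(12233959, 2112), Rational(149, 50279)) = Rational(615111539249, 106189248)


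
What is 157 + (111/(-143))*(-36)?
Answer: 26447/143 ≈ 184.94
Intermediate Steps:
157 + (111/(-143))*(-36) = 157 + (111*(-1/143))*(-36) = 157 - 111/143*(-36) = 157 + 3996/143 = 26447/143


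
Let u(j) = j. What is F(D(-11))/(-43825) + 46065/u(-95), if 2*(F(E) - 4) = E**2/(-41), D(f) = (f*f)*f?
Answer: -33074644023/68279350 ≈ -484.40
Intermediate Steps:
D(f) = f**3 (D(f) = f**2*f = f**3)
F(E) = 4 - E**2/82 (F(E) = 4 + (E**2/(-41))/2 = 4 + (-E**2/41)/2 = 4 - E**2/82)
F(D(-11))/(-43825) + 46065/u(-95) = (4 - ((-11)**3)**2/82)/(-43825) + 46065/(-95) = (4 - 1/82*(-1331)**2)*(-1/43825) + 46065*(-1/95) = (4 - 1/82*1771561)*(-1/43825) - 9213/19 = (4 - 1771561/82)*(-1/43825) - 9213/19 = -1771233/82*(-1/43825) - 9213/19 = 1771233/3593650 - 9213/19 = -33074644023/68279350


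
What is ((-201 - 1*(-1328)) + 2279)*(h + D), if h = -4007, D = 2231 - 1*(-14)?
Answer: -6001372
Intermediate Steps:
D = 2245 (D = 2231 + 14 = 2245)
((-201 - 1*(-1328)) + 2279)*(h + D) = ((-201 - 1*(-1328)) + 2279)*(-4007 + 2245) = ((-201 + 1328) + 2279)*(-1762) = (1127 + 2279)*(-1762) = 3406*(-1762) = -6001372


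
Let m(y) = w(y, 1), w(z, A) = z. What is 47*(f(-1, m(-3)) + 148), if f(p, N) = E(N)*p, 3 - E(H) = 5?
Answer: 7050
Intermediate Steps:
m(y) = y
E(H) = -2 (E(H) = 3 - 1*5 = 3 - 5 = -2)
f(p, N) = -2*p
47*(f(-1, m(-3)) + 148) = 47*(-2*(-1) + 148) = 47*(2 + 148) = 47*150 = 7050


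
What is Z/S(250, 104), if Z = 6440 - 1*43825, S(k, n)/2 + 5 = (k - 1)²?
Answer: -37385/123992 ≈ -0.30151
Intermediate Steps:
S(k, n) = -10 + 2*(-1 + k)² (S(k, n) = -10 + 2*(k - 1)² = -10 + 2*(-1 + k)²)
Z = -37385 (Z = 6440 - 43825 = -37385)
Z/S(250, 104) = -37385/(-10 + 2*(-1 + 250)²) = -37385/(-10 + 2*249²) = -37385/(-10 + 2*62001) = -37385/(-10 + 124002) = -37385/123992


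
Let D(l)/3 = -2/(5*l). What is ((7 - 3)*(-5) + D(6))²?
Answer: 10201/25 ≈ 408.04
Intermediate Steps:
D(l) = -6/(5*l) (D(l) = 3*(-2/(5*l)) = -6/(5*l))
((7 - 3)*(-5) + D(6))² = ((7 - 3)*(-5) - 6/5/6)² = (4*(-5) - 6/5*⅙)² = (-20 - ⅕)² = (-101/5)² = 10201/25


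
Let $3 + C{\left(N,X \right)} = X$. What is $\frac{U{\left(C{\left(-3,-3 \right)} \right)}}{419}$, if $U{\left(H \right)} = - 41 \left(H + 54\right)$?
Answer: $- \frac{1968}{419} \approx -4.6969$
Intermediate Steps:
$C{\left(N,X \right)} = -3 + X$
$U{\left(H \right)} = -2214 - 41 H$ ($U{\left(H \right)} = - 41 \left(54 + H\right) = -2214 - 41 H$)
$\frac{U{\left(C{\left(-3,-3 \right)} \right)}}{419} = \frac{-2214 - 41 \left(-3 - 3\right)}{419} = \left(-2214 - -246\right) \frac{1}{419} = \left(-2214 + 246\right) \frac{1}{419} = \left(-1968\right) \frac{1}{419} = - \frac{1968}{419}$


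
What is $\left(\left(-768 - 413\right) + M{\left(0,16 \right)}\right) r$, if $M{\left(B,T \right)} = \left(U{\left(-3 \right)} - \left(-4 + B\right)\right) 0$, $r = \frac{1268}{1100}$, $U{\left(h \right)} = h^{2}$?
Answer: $- \frac{374377}{275} \approx -1361.4$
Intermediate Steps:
$r = \frac{317}{275}$ ($r = 1268 \cdot \frac{1}{1100} = \frac{317}{275} \approx 1.1527$)
$M{\left(B,T \right)} = 0$ ($M{\left(B,T \right)} = \left(\left(-3\right)^{2} - \left(-4 + B\right)\right) 0 = \left(9 - \left(-4 + B\right)\right) 0 = \left(13 - B\right) 0 = 0$)
$\left(\left(-768 - 413\right) + M{\left(0,16 \right)}\right) r = \left(\left(-768 - 413\right) + 0\right) \frac{317}{275} = \left(-1181 + 0\right) \frac{317}{275} = \left(-1181\right) \frac{317}{275} = - \frac{374377}{275}$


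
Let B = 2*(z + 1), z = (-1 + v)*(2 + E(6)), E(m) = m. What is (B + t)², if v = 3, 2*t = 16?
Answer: 1764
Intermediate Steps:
t = 8 (t = (½)*16 = 8)
z = 16 (z = (-1 + 3)*(2 + 6) = 2*8 = 16)
B = 34 (B = 2*(16 + 1) = 2*17 = 34)
(B + t)² = (34 + 8)² = 42² = 1764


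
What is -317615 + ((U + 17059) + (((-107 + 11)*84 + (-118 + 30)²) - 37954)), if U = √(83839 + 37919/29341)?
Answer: -338830 + √72177628206138/29341 ≈ -3.3854e+5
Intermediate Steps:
U = √72177628206138/29341 (U = √(83839 + 37919*(1/29341)) = √(83839 + 37919/29341) = √(2459958018/29341) = √72177628206138/29341 ≈ 289.55)
-317615 + ((U + 17059) + (((-107 + 11)*84 + (-118 + 30)²) - 37954)) = -317615 + ((√72177628206138/29341 + 17059) + (((-107 + 11)*84 + (-118 + 30)²) - 37954)) = -317615 + ((17059 + √72177628206138/29341) + ((-96*84 + (-88)²) - 37954)) = -317615 + ((17059 + √72177628206138/29341) + ((-8064 + 7744) - 37954)) = -317615 + ((17059 + √72177628206138/29341) + (-320 - 37954)) = -317615 + ((17059 + √72177628206138/29341) - 38274) = -317615 + (-21215 + √72177628206138/29341) = -338830 + √72177628206138/29341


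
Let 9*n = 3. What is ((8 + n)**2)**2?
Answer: 390625/81 ≈ 4822.5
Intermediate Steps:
n = 1/3 (n = (1/9)*3 = 1/3 ≈ 0.33333)
((8 + n)**2)**2 = ((8 + 1/3)**2)**2 = ((25/3)**2)**2 = (625/9)**2 = 390625/81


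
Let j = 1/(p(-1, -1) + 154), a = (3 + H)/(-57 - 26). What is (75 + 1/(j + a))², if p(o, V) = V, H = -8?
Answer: 5821537401/719104 ≈ 8095.5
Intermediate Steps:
a = 5/83 (a = (3 - 8)/(-57 - 26) = -5/(-83) = -5*(-1/83) = 5/83 ≈ 0.060241)
j = 1/153 (j = 1/(-1 + 154) = 1/153 ≈ 0.0065359)
(75 + 1/(j + a))² = (75 + 1/(1/153 + 5/83))² = (75 + 1/(848/12699))² = (75 + 12699/848)² = (76299/848)² = 5821537401/719104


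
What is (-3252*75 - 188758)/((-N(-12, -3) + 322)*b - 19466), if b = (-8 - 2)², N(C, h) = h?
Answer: -216329/6517 ≈ -33.195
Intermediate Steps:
b = 100 (b = (-10)² = 100)
(-3252*75 - 188758)/((-N(-12, -3) + 322)*b - 19466) = (-3252*75 - 188758)/((-1*(-3) + 322)*100 - 19466) = (-243900 - 188758)/((3 + 322)*100 - 19466) = -432658/(325*100 - 19466) = -432658/(32500 - 19466) = -432658/13034 = -432658*1/13034 = -216329/6517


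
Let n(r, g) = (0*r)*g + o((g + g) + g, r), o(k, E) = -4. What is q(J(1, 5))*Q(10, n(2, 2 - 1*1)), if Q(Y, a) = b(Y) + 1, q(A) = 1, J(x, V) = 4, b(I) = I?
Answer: 11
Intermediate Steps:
n(r, g) = -4 (n(r, g) = (0*r)*g - 4 = 0*g - 4 = 0 - 4 = -4)
Q(Y, a) = 1 + Y (Q(Y, a) = Y + 1 = 1 + Y)
q(J(1, 5))*Q(10, n(2, 2 - 1*1)) = 1*(1 + 10) = 1*11 = 11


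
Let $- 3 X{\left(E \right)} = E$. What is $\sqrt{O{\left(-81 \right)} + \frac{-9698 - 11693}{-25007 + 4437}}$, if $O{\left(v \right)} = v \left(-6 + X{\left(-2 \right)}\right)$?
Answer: $\frac{\sqrt{1514297270}}{1870} \approx 20.81$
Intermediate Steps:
$X{\left(E \right)} = - \frac{E}{3}$
$O{\left(v \right)} = - \frac{16 v}{3}$ ($O{\left(v \right)} = v \left(-6 - - \frac{2}{3}\right) = v \left(-6 + \frac{2}{3}\right) = v \left(- \frac{16}{3}\right) = - \frac{16 v}{3}$)
$\sqrt{O{\left(-81 \right)} + \frac{-9698 - 11693}{-25007 + 4437}} = \sqrt{\left(- \frac{16}{3}\right) \left(-81\right) + \frac{-9698 - 11693}{-25007 + 4437}} = \sqrt{432 - \frac{21391}{-20570}} = \sqrt{432 - - \frac{21391}{20570}} = \sqrt{432 + \frac{21391}{20570}} = \sqrt{\frac{8907631}{20570}} = \frac{\sqrt{1514297270}}{1870}$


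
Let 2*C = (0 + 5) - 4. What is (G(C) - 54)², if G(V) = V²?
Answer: 46225/16 ≈ 2889.1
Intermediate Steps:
C = ½ (C = ((0 + 5) - 4)/2 = (5 - 4)/2 = (½)*1 = ½ ≈ 0.50000)
(G(C) - 54)² = ((½)² - 54)² = (¼ - 54)² = (-215/4)² = 46225/16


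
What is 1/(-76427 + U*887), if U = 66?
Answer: -1/17885 ≈ -5.5913e-5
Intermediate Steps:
1/(-76427 + U*887) = 1/(-76427 + 66*887) = 1/(-76427 + 58542) = 1/(-17885) = -1/17885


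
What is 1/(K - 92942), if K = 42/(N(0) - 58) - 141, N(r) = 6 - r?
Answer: -26/2420179 ≈ -1.0743e-5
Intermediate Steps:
K = -3687/26 (K = 42/((6 - 1*0) - 58) - 141 = 42/((6 + 0) - 58) - 141 = 42/(6 - 58) - 141 = 42/(-52) - 141 = 42*(-1/52) - 141 = -21/26 - 141 = -3687/26 ≈ -141.81)
1/(K - 92942) = 1/(-3687/26 - 92942) = 1/(-2420179/26) = -26/2420179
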